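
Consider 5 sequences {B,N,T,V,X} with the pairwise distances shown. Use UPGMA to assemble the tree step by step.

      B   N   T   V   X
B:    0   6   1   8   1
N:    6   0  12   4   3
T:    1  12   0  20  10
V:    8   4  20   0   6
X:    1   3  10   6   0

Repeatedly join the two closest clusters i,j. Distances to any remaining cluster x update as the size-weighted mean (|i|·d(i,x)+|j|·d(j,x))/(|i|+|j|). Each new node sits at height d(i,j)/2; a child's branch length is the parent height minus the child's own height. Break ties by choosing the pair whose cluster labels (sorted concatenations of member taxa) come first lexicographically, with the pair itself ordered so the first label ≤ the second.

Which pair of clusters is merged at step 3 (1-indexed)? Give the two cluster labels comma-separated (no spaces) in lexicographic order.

NX,V

step 1: merge (B,T) at d=1; branch lengths B→1/2, T→1/2; new cluster BT
  updated: d(BT,N)=9, d(BT,V)=14, d(BT,X)=11/2
step 2: merge (N,X) at d=3; branch lengths N→3/2, X→3/2; new cluster NX
  updated: d(BT,NX)=29/4, d(NX,V)=5
step 3: merge (NX,V) at d=5; branch lengths NX→1, V→5/2; new cluster NVX
  updated: d(BT,NVX)=19/2
step 4: merge (BT,NVX) at d=19/2; branch lengths BT→17/4, NVX→9/4; new cluster BNTVX
final tree: ((B:1/2,T:1/2):17/4,((N:3/2,X:3/2):1,V:5/2):9/4)
total length: 14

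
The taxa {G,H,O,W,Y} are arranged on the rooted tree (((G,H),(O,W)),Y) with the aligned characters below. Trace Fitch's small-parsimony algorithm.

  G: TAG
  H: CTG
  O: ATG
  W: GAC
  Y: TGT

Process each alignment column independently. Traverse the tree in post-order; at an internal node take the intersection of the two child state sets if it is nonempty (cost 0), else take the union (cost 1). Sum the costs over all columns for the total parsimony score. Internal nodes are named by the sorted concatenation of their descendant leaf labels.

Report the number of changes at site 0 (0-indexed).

GH@0: {T} ∪ {C} = {C,T} (union, +1)
OW@0: {A} ∪ {G} = {A,G} (union, +1)
GHOW@0: {C,T} ∪ {A,G} = {A,C,G,T} (union, +1)
GHOWY@0: {A,C,G,T} ∩ {T} = {T} (intersection, +0)
GH@1: {A} ∪ {T} = {A,T} (union, +1)
OW@1: {T} ∪ {A} = {A,T} (union, +1)
GHOW@1: {A,T} ∩ {A,T} = {A,T} (intersection, +0)
GHOWY@1: {A,T} ∪ {G} = {A,G,T} (union, +1)
GH@2: {G} ∩ {G} = {G} (intersection, +0)
OW@2: {G} ∪ {C} = {C,G} (union, +1)
GHOW@2: {G} ∩ {C,G} = {G} (intersection, +0)
GHOWY@2: {G} ∪ {T} = {G,T} (union, +1)
per-site changes: [3, 3, 2]; total = 8

3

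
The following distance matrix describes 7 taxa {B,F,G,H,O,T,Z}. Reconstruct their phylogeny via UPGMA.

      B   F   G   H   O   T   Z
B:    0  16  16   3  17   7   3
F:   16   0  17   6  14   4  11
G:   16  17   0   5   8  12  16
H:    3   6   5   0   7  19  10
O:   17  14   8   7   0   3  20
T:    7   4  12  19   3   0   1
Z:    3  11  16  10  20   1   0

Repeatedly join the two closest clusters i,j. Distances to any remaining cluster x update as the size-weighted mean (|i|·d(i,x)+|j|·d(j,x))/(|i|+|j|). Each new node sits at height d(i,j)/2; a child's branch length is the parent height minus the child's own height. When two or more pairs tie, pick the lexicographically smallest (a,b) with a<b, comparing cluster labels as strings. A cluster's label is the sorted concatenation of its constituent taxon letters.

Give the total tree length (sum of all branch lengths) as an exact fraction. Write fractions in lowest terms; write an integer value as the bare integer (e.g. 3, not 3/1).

iteration 1: select T,Z (d=1); attach at lengths (1/2, 1/2); label the merged cluster TZ
  updated: d(B,TZ)=5, d(F,TZ)=15/2, d(G,TZ)=14, d(H,TZ)=29/2, d(O,TZ)=23/2
iteration 2: select B,H (d=3); attach at lengths (3/2, 3/2); label the merged cluster BH
  updated: d(BH,F)=11, d(BH,G)=21/2, d(BH,O)=12, d(BH,TZ)=39/4
iteration 3: select F,TZ (d=15/2); attach at lengths (15/4, 13/4); label the merged cluster FTZ
  updated: d(BH,FTZ)=61/6, d(FTZ,G)=15, d(FTZ,O)=37/3
iteration 4: select G,O (d=8); attach at lengths (4, 4); label the merged cluster GO
  updated: d(BH,GO)=45/4, d(FTZ,GO)=41/3
iteration 5: select BH,FTZ (d=61/6); attach at lengths (43/12, 4/3); label the merged cluster BFHTZ
  updated: d(BFHTZ,GO)=127/10
iteration 6: select BFHTZ,GO (d=127/10); attach at lengths (19/15, 47/20); label the merged cluster BFGHOTZ
final tree: (((B:3/2,H:3/2):43/12,(F:15/4,(T:1/2,Z:1/2):13/4):4/3):19/15,(G:4,O:4):47/20)
total length: 413/15

413/15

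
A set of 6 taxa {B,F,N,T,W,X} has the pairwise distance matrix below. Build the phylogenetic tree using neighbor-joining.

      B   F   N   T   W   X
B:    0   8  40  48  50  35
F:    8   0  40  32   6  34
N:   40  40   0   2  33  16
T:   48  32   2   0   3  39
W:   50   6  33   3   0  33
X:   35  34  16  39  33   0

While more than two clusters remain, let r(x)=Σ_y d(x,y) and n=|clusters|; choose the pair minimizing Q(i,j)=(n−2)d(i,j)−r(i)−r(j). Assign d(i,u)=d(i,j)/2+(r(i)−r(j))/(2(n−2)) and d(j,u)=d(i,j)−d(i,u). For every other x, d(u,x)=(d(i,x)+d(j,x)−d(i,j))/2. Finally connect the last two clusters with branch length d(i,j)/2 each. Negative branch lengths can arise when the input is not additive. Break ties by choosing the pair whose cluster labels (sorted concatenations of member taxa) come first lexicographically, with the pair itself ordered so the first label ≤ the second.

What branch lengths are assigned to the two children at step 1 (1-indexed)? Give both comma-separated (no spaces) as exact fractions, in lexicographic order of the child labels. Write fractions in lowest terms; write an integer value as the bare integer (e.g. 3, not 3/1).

93/8,-29/8

step 1: merge (B,F) at d=8, Q=-269; branch lengths B→93/8, F→-29/8; new cluster BF
  updated: d(BF,N)=36, d(BF,T)=36, d(BF,W)=24, d(BF,X)=61/2
step 2: merge (T,W) at d=3, Q=-164; branch lengths T→-2/3, W→11/3; new cluster TW
  updated: d(BF,TW)=57/2, d(N,TW)=16, d(TW,X)=69/2
step 3: merge (BF,TW) at d=57/2, Q=-117; branch lengths BF→73/4, TW→41/4; new cluster BFTW
  updated: d(BFTW,N)=47/4, d(BFTW,X)=73/4
step 4: merge (BFTW,N) at d=47/4, Q=-46; branch lengths BFTW→7, N→19/4; new cluster BFNTW
  updated: d(BFNTW,X)=45/4
step 5: merge (BFNTW,X) at d=45/4; branch lengths BFNTW→45/8, X→45/8; new cluster BFNTWX
final tree: ((((B:93/8,F:-29/8):73/4,(T:-2/3,W:11/3):41/4):7,N:19/4):45/8,X:45/8)
total length: 125/2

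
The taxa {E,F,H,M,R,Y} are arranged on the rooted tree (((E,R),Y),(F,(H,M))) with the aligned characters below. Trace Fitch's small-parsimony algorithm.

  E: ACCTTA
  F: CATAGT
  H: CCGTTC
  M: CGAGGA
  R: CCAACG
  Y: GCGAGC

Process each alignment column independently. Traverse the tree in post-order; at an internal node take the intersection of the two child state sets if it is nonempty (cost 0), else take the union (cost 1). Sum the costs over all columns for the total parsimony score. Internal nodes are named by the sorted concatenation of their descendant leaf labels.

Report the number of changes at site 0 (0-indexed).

ER@0: {A} ∪ {C} = {A,C} (union, +1)
ERY@0: {A,C} ∪ {G} = {A,C,G} (union, +1)
HM@0: {C} ∩ {C} = {C} (intersection, +0)
FHM@0: {C} ∩ {C} = {C} (intersection, +0)
EFHMRY@0: {A,C,G} ∩ {C} = {C} (intersection, +0)
ER@1: {C} ∩ {C} = {C} (intersection, +0)
ERY@1: {C} ∩ {C} = {C} (intersection, +0)
HM@1: {C} ∪ {G} = {C,G} (union, +1)
FHM@1: {A} ∪ {C,G} = {A,C,G} (union, +1)
EFHMRY@1: {C} ∩ {A,C,G} = {C} (intersection, +0)
ER@2: {C} ∪ {A} = {A,C} (union, +1)
ERY@2: {A,C} ∪ {G} = {A,C,G} (union, +1)
HM@2: {G} ∪ {A} = {A,G} (union, +1)
FHM@2: {T} ∪ {A,G} = {A,G,T} (union, +1)
EFHMRY@2: {A,C,G} ∩ {A,G,T} = {A,G} (intersection, +0)
ER@3: {T} ∪ {A} = {A,T} (union, +1)
ERY@3: {A,T} ∩ {A} = {A} (intersection, +0)
HM@3: {T} ∪ {G} = {G,T} (union, +1)
FHM@3: {A} ∪ {G,T} = {A,G,T} (union, +1)
EFHMRY@3: {A} ∩ {A,G,T} = {A} (intersection, +0)
ER@4: {T} ∪ {C} = {C,T} (union, +1)
ERY@4: {C,T} ∪ {G} = {C,G,T} (union, +1)
HM@4: {T} ∪ {G} = {G,T} (union, +1)
FHM@4: {G} ∩ {G,T} = {G} (intersection, +0)
EFHMRY@4: {C,G,T} ∩ {G} = {G} (intersection, +0)
ER@5: {A} ∪ {G} = {A,G} (union, +1)
ERY@5: {A,G} ∪ {C} = {A,C,G} (union, +1)
HM@5: {C} ∪ {A} = {A,C} (union, +1)
FHM@5: {T} ∪ {A,C} = {A,C,T} (union, +1)
EFHMRY@5: {A,C,G} ∩ {A,C,T} = {A,C} (intersection, +0)
per-site changes: [2, 2, 4, 3, 3, 4]; total = 18

2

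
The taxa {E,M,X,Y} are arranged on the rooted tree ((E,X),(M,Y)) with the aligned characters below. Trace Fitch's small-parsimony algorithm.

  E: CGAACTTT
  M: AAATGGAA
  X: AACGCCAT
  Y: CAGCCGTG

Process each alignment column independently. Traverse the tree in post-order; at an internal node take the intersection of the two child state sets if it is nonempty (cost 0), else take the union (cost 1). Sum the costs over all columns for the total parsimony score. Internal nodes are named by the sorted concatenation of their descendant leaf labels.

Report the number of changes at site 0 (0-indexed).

[col 0] EX: children E:{C}, X:{A} ∪→ {A,C}; cost 1
[col 0] MY: children M:{A}, Y:{C} ∪→ {A,C}; cost 1
[col 0] EMXY: children EX:{A,C}, MY:{A,C} ∩→ {A,C}; cost 0
[col 1] EX: children E:{G}, X:{A} ∪→ {A,G}; cost 1
[col 1] MY: children M:{A}, Y:{A} ∩→ {A}; cost 0
[col 1] EMXY: children EX:{A,G}, MY:{A} ∩→ {A}; cost 0
[col 2] EX: children E:{A}, X:{C} ∪→ {A,C}; cost 1
[col 2] MY: children M:{A}, Y:{G} ∪→ {A,G}; cost 1
[col 2] EMXY: children EX:{A,C}, MY:{A,G} ∩→ {A}; cost 0
[col 3] EX: children E:{A}, X:{G} ∪→ {A,G}; cost 1
[col 3] MY: children M:{T}, Y:{C} ∪→ {C,T}; cost 1
[col 3] EMXY: children EX:{A,G}, MY:{C,T} ∪→ {A,C,G,T}; cost 1
[col 4] EX: children E:{C}, X:{C} ∩→ {C}; cost 0
[col 4] MY: children M:{G}, Y:{C} ∪→ {C,G}; cost 1
[col 4] EMXY: children EX:{C}, MY:{C,G} ∩→ {C}; cost 0
[col 5] EX: children E:{T}, X:{C} ∪→ {C,T}; cost 1
[col 5] MY: children M:{G}, Y:{G} ∩→ {G}; cost 0
[col 5] EMXY: children EX:{C,T}, MY:{G} ∪→ {C,G,T}; cost 1
[col 6] EX: children E:{T}, X:{A} ∪→ {A,T}; cost 1
[col 6] MY: children M:{A}, Y:{T} ∪→ {A,T}; cost 1
[col 6] EMXY: children EX:{A,T}, MY:{A,T} ∩→ {A,T}; cost 0
[col 7] EX: children E:{T}, X:{T} ∩→ {T}; cost 0
[col 7] MY: children M:{A}, Y:{G} ∪→ {A,G}; cost 1
[col 7] EMXY: children EX:{T}, MY:{A,G} ∪→ {A,G,T}; cost 1
per-site changes: [2, 1, 2, 3, 1, 2, 2, 2]; total = 15

2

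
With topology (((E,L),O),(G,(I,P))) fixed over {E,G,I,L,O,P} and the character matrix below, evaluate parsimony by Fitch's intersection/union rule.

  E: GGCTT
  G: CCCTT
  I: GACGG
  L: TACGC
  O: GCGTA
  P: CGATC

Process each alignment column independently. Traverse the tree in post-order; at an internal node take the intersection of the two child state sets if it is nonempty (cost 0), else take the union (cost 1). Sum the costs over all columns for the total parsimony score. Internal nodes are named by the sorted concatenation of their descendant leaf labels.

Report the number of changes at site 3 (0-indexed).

2

site 0, node EL: E={G} ∪ L={T} → {G,T} (+1)
site 0, node ELO: EL={G,T} ∩ O={G} → {G} (+0)
site 0, node IP: I={G} ∪ P={C} → {C,G} (+1)
site 0, node GIP: G={C} ∩ IP={C,G} → {C} (+0)
site 0, node EGILOP: ELO={G} ∪ GIP={C} → {C,G} (+1)
site 1, node EL: E={G} ∪ L={A} → {A,G} (+1)
site 1, node ELO: EL={A,G} ∪ O={C} → {A,C,G} (+1)
site 1, node IP: I={A} ∪ P={G} → {A,G} (+1)
site 1, node GIP: G={C} ∪ IP={A,G} → {A,C,G} (+1)
site 1, node EGILOP: ELO={A,C,G} ∩ GIP={A,C,G} → {A,C,G} (+0)
site 2, node EL: E={C} ∩ L={C} → {C} (+0)
site 2, node ELO: EL={C} ∪ O={G} → {C,G} (+1)
site 2, node IP: I={C} ∪ P={A} → {A,C} (+1)
site 2, node GIP: G={C} ∩ IP={A,C} → {C} (+0)
site 2, node EGILOP: ELO={C,G} ∩ GIP={C} → {C} (+0)
site 3, node EL: E={T} ∪ L={G} → {G,T} (+1)
site 3, node ELO: EL={G,T} ∩ O={T} → {T} (+0)
site 3, node IP: I={G} ∪ P={T} → {G,T} (+1)
site 3, node GIP: G={T} ∩ IP={G,T} → {T} (+0)
site 3, node EGILOP: ELO={T} ∩ GIP={T} → {T} (+0)
site 4, node EL: E={T} ∪ L={C} → {C,T} (+1)
site 4, node ELO: EL={C,T} ∪ O={A} → {A,C,T} (+1)
site 4, node IP: I={G} ∪ P={C} → {C,G} (+1)
site 4, node GIP: G={T} ∪ IP={C,G} → {C,G,T} (+1)
site 4, node EGILOP: ELO={A,C,T} ∩ GIP={C,G,T} → {C,T} (+0)
per-site changes: [3, 4, 2, 2, 4]; total = 15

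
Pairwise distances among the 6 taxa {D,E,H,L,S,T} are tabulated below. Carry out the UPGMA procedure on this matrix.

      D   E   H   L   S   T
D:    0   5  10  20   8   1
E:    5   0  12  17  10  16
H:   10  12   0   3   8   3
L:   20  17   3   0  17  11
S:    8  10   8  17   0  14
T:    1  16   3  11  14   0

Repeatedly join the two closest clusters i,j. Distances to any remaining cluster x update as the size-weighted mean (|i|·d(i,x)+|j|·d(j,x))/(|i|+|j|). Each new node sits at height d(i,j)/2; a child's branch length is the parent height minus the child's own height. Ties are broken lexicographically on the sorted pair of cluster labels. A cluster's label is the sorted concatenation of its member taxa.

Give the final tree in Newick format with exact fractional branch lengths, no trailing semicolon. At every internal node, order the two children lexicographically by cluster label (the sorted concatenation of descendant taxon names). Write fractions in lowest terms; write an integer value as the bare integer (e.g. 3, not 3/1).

(((D:1/2,T:1/2):39/8,(E:5,S:5):3/8):3/4,(H:3/2,L:3/2):37/8)

iteration 1: select D,T (d=1); attach at lengths (1/2, 1/2); label the merged cluster DT
  updated: d(DT,E)=21/2, d(DT,H)=13/2, d(DT,L)=31/2, d(DT,S)=11
iteration 2: select H,L (d=3); attach at lengths (3/2, 3/2); label the merged cluster HL
  updated: d(DT,HL)=11, d(E,HL)=29/2, d(HL,S)=25/2
iteration 3: select E,S (d=10); attach at lengths (5, 5); label the merged cluster ES
  updated: d(DT,ES)=43/4, d(ES,HL)=27/2
iteration 4: select DT,ES (d=43/4); attach at lengths (39/8, 3/8); label the merged cluster DEST
  updated: d(DEST,HL)=49/4
iteration 5: select DEST,HL (d=49/4); attach at lengths (3/4, 37/8); label the merged cluster DEHLST
final tree: (((D:1/2,T:1/2):39/8,(E:5,S:5):3/8):3/4,(H:3/2,L:3/2):37/8)
total length: 197/8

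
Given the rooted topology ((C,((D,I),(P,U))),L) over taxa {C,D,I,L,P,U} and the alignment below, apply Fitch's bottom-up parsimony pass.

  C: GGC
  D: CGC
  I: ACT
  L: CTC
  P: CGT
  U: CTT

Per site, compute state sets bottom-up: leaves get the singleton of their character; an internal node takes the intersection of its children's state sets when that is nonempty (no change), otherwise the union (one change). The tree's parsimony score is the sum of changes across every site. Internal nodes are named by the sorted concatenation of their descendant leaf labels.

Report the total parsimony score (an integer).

7

site 0, node DI: D={C} ∪ I={A} → {A,C} (+1)
site 0, node PU: P={C} ∩ U={C} → {C} (+0)
site 0, node DIPU: DI={A,C} ∩ PU={C} → {C} (+0)
site 0, node CDIPU: C={G} ∪ DIPU={C} → {C,G} (+1)
site 0, node CDILPU: CDIPU={C,G} ∩ L={C} → {C} (+0)
site 1, node DI: D={G} ∪ I={C} → {C,G} (+1)
site 1, node PU: P={G} ∪ U={T} → {G,T} (+1)
site 1, node DIPU: DI={C,G} ∩ PU={G,T} → {G} (+0)
site 1, node CDIPU: C={G} ∩ DIPU={G} → {G} (+0)
site 1, node CDILPU: CDIPU={G} ∪ L={T} → {G,T} (+1)
site 2, node DI: D={C} ∪ I={T} → {C,T} (+1)
site 2, node PU: P={T} ∩ U={T} → {T} (+0)
site 2, node DIPU: DI={C,T} ∩ PU={T} → {T} (+0)
site 2, node CDIPU: C={C} ∪ DIPU={T} → {C,T} (+1)
site 2, node CDILPU: CDIPU={C,T} ∩ L={C} → {C} (+0)
per-site changes: [2, 3, 2]; total = 7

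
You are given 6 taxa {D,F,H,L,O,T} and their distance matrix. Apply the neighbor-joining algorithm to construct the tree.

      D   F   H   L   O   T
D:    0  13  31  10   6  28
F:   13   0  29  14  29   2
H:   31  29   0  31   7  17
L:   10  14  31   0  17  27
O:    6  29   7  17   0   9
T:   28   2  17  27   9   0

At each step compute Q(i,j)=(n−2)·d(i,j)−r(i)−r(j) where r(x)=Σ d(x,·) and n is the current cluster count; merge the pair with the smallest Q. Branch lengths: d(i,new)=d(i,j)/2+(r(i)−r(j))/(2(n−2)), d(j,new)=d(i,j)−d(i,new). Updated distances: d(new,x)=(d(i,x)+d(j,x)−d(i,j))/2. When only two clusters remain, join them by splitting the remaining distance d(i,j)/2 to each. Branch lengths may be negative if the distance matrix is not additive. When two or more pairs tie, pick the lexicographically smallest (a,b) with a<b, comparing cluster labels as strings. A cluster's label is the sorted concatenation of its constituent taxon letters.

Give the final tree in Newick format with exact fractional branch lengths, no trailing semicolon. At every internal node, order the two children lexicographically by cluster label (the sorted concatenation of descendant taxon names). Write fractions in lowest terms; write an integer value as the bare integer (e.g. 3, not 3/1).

(((D:29/8,L:51/8):43/8,(F:3/2,T:1/2):73/8):59/16,(H:32/3,O:-11/3):59/16)

1. join F+T (d=2, Q=-162) ⇒ FT; edges |F|=3/2, |T|=1/2
  updated: d(D,FT)=39/2, d(FT,H)=22, d(FT,L)=39/2, d(FT,O)=18
2. join H+O (d=7, Q=-118) ⇒ HO; edges |H|=32/3, |O|=-11/3
  updated: d(D,HO)=15, d(FT,HO)=33/2, d(HO,L)=41/2
3. join D+L (d=10, Q=-149/2) ⇒ DL; edges |D|=29/8, |L|=51/8
  updated: d(DL,FT)=29/2, d(DL,HO)=51/4
4. join DL+FT (d=29/2, Q=-175/4) ⇒ DFLT; edges |DL|=43/8, |FT|=73/8
  updated: d(DFLT,HO)=59/8
5. join DFLT+HO (d=59/8) ⇒ DFHLOT; edges |DFLT|=59/16, |HO|=59/16
final tree: (((D:29/8,L:51/8):43/8,(F:3/2,T:1/2):73/8):59/16,(H:32/3,O:-11/3):59/16)
total length: 327/8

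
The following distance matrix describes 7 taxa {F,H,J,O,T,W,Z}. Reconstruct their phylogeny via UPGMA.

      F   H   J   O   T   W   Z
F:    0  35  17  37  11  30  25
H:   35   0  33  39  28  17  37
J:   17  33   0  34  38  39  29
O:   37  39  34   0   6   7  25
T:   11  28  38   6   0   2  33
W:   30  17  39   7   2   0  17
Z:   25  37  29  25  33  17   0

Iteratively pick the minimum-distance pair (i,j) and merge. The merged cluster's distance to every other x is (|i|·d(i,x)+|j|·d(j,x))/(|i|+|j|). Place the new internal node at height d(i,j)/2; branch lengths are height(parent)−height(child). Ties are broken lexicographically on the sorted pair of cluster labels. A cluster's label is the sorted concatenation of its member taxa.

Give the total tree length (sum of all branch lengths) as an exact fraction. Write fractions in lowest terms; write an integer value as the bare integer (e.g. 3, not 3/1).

2859/40

iteration 1: select T,W (d=2); attach at lengths (1, 1); label the merged cluster TW
  updated: d(F,TW)=41/2, d(H,TW)=45/2, d(J,TW)=77/2, d(O,TW)=13/2, d(TW,Z)=25
iteration 2: select O,TW (d=13/2); attach at lengths (13/4, 9/4); label the merged cluster OTW
  updated: d(F,OTW)=26, d(H,OTW)=28, d(J,OTW)=37, d(OTW,Z)=25
iteration 3: select F,J (d=17); attach at lengths (17/2, 17/2); label the merged cluster FJ
  updated: d(FJ,H)=34, d(FJ,OTW)=63/2, d(FJ,Z)=27
iteration 4: select OTW,Z (d=25); attach at lengths (37/4, 25/2); label the merged cluster OTWZ
  updated: d(FJ,OTWZ)=243/8, d(H,OTWZ)=121/4
iteration 5: select H,OTWZ (d=121/4); attach at lengths (121/8, 21/8); label the merged cluster HOTWZ
  updated: d(FJ,HOTWZ)=311/10
iteration 6: select FJ,HOTWZ (d=311/10); attach at lengths (141/20, 17/40); label the merged cluster FHJOTWZ
final tree: ((F:17/2,J:17/2):141/20,(H:121/8,((O:13/4,(T:1,W:1):9/4):37/4,Z:25/2):21/8):17/40)
total length: 2859/40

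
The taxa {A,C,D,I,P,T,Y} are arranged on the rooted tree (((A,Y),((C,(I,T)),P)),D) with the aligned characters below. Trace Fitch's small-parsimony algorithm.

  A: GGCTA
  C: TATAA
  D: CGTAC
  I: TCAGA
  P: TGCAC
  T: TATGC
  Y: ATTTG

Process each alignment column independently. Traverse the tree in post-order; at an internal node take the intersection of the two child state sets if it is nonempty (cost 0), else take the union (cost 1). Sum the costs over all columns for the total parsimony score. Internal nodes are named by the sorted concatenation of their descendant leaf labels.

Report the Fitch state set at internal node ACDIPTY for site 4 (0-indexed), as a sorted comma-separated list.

A,C

site 0, node AY: A={G} ∪ Y={A} → {A,G} (+1)
site 0, node IT: I={T} ∩ T={T} → {T} (+0)
site 0, node CIT: C={T} ∩ IT={T} → {T} (+0)
site 0, node CIPT: CIT={T} ∩ P={T} → {T} (+0)
site 0, node ACIPTY: AY={A,G} ∪ CIPT={T} → {A,G,T} (+1)
site 0, node ACDIPTY: ACIPTY={A,G,T} ∪ D={C} → {A,C,G,T} (+1)
site 1, node AY: A={G} ∪ Y={T} → {G,T} (+1)
site 1, node IT: I={C} ∪ T={A} → {A,C} (+1)
site 1, node CIT: C={A} ∩ IT={A,C} → {A} (+0)
site 1, node CIPT: CIT={A} ∪ P={G} → {A,G} (+1)
site 1, node ACIPTY: AY={G,T} ∩ CIPT={A,G} → {G} (+0)
site 1, node ACDIPTY: ACIPTY={G} ∩ D={G} → {G} (+0)
site 2, node AY: A={C} ∪ Y={T} → {C,T} (+1)
site 2, node IT: I={A} ∪ T={T} → {A,T} (+1)
site 2, node CIT: C={T} ∩ IT={A,T} → {T} (+0)
site 2, node CIPT: CIT={T} ∪ P={C} → {C,T} (+1)
site 2, node ACIPTY: AY={C,T} ∩ CIPT={C,T} → {C,T} (+0)
site 2, node ACDIPTY: ACIPTY={C,T} ∩ D={T} → {T} (+0)
site 3, node AY: A={T} ∩ Y={T} → {T} (+0)
site 3, node IT: I={G} ∩ T={G} → {G} (+0)
site 3, node CIT: C={A} ∪ IT={G} → {A,G} (+1)
site 3, node CIPT: CIT={A,G} ∩ P={A} → {A} (+0)
site 3, node ACIPTY: AY={T} ∪ CIPT={A} → {A,T} (+1)
site 3, node ACDIPTY: ACIPTY={A,T} ∩ D={A} → {A} (+0)
site 4, node AY: A={A} ∪ Y={G} → {A,G} (+1)
site 4, node IT: I={A} ∪ T={C} → {A,C} (+1)
site 4, node CIT: C={A} ∩ IT={A,C} → {A} (+0)
site 4, node CIPT: CIT={A} ∪ P={C} → {A,C} (+1)
site 4, node ACIPTY: AY={A,G} ∩ CIPT={A,C} → {A} (+0)
site 4, node ACDIPTY: ACIPTY={A} ∪ D={C} → {A,C} (+1)
per-site changes: [3, 3, 3, 2, 4]; total = 15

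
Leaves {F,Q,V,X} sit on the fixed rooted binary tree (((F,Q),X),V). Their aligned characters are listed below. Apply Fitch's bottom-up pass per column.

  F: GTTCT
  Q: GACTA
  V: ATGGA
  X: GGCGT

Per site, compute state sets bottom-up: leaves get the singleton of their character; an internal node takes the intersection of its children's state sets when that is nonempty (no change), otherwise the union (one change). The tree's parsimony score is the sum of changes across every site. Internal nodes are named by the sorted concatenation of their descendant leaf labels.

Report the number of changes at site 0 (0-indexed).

site 0, node FQ: F={G} ∩ Q={G} → {G} (+0)
site 0, node FQX: FQ={G} ∩ X={G} → {G} (+0)
site 0, node FQVX: FQX={G} ∪ V={A} → {A,G} (+1)
site 1, node FQ: F={T} ∪ Q={A} → {A,T} (+1)
site 1, node FQX: FQ={A,T} ∪ X={G} → {A,G,T} (+1)
site 1, node FQVX: FQX={A,G,T} ∩ V={T} → {T} (+0)
site 2, node FQ: F={T} ∪ Q={C} → {C,T} (+1)
site 2, node FQX: FQ={C,T} ∩ X={C} → {C} (+0)
site 2, node FQVX: FQX={C} ∪ V={G} → {C,G} (+1)
site 3, node FQ: F={C} ∪ Q={T} → {C,T} (+1)
site 3, node FQX: FQ={C,T} ∪ X={G} → {C,G,T} (+1)
site 3, node FQVX: FQX={C,G,T} ∩ V={G} → {G} (+0)
site 4, node FQ: F={T} ∪ Q={A} → {A,T} (+1)
site 4, node FQX: FQ={A,T} ∩ X={T} → {T} (+0)
site 4, node FQVX: FQX={T} ∪ V={A} → {A,T} (+1)
per-site changes: [1, 2, 2, 2, 2]; total = 9

1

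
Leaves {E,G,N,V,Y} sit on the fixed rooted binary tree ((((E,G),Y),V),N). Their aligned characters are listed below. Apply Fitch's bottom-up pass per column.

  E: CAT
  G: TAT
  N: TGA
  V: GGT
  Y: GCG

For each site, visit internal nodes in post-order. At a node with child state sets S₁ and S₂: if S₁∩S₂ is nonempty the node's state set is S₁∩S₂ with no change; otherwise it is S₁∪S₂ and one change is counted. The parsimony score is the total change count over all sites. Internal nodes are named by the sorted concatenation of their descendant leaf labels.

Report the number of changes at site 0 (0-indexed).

EG@0: {C} ∪ {T} = {C,T} (union, +1)
EGY@0: {C,T} ∪ {G} = {C,G,T} (union, +1)
EGVY@0: {C,G,T} ∩ {G} = {G} (intersection, +0)
EGNVY@0: {G} ∪ {T} = {G,T} (union, +1)
EG@1: {A} ∩ {A} = {A} (intersection, +0)
EGY@1: {A} ∪ {C} = {A,C} (union, +1)
EGVY@1: {A,C} ∪ {G} = {A,C,G} (union, +1)
EGNVY@1: {A,C,G} ∩ {G} = {G} (intersection, +0)
EG@2: {T} ∩ {T} = {T} (intersection, +0)
EGY@2: {T} ∪ {G} = {G,T} (union, +1)
EGVY@2: {G,T} ∩ {T} = {T} (intersection, +0)
EGNVY@2: {T} ∪ {A} = {A,T} (union, +1)
per-site changes: [3, 2, 2]; total = 7

3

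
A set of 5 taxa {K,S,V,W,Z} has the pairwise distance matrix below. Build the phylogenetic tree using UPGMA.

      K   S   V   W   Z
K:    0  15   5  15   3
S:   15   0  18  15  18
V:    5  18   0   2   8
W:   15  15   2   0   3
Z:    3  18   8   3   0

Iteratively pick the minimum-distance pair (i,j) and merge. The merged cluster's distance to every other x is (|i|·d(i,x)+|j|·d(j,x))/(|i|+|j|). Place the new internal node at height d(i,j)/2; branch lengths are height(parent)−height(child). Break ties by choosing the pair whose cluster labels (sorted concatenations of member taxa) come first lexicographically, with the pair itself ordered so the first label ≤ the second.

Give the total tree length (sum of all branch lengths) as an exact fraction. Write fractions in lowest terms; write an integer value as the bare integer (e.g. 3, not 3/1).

183/8

1. join V+W (d=2) ⇒ VW; edges |V|=1, |W|=1
  updated: d(K,VW)=10, d(S,VW)=33/2, d(VW,Z)=11/2
2. join K+Z (d=3) ⇒ KZ; edges |K|=3/2, |Z|=3/2
  updated: d(KZ,S)=33/2, d(KZ,VW)=31/4
3. join KZ+VW (d=31/4) ⇒ KVWZ; edges |KZ|=19/8, |VW|=23/8
  updated: d(KVWZ,S)=33/2
4. join KVWZ+S (d=33/2) ⇒ KSVWZ; edges |KVWZ|=35/8, |S|=33/4
final tree: (((K:3/2,Z:3/2):19/8,(V:1,W:1):23/8):35/8,S:33/4)
total length: 183/8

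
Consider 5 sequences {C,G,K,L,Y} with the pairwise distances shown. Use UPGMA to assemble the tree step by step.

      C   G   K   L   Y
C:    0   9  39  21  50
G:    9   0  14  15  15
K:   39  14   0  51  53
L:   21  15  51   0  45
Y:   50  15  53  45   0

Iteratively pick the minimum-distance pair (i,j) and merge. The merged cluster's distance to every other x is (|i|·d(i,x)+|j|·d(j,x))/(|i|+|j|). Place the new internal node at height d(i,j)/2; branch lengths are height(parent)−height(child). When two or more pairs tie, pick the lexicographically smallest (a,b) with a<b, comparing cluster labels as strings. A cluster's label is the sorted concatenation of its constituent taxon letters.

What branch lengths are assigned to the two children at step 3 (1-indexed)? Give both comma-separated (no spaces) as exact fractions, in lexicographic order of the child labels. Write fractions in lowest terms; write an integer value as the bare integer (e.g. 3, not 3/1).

step 1: merge (C,G) at d=9; branch lengths C→9/2, G→9/2; new cluster CG
  updated: d(CG,K)=53/2, d(CG,L)=18, d(CG,Y)=65/2
step 2: merge (CG,L) at d=18; branch lengths CG→9/2, L→9; new cluster CGL
  updated: d(CGL,K)=104/3, d(CGL,Y)=110/3
step 3: merge (CGL,K) at d=104/3; branch lengths CGL→25/3, K→52/3; new cluster CGKL
  updated: d(CGKL,Y)=163/4
step 4: merge (CGKL,Y) at d=163/4; branch lengths CGKL→73/24, Y→163/8; new cluster CGKLY
final tree: ((((C:9/2,G:9/2):9/2,L:9):25/3,K:52/3):73/24,Y:163/8)
total length: 859/12

25/3,52/3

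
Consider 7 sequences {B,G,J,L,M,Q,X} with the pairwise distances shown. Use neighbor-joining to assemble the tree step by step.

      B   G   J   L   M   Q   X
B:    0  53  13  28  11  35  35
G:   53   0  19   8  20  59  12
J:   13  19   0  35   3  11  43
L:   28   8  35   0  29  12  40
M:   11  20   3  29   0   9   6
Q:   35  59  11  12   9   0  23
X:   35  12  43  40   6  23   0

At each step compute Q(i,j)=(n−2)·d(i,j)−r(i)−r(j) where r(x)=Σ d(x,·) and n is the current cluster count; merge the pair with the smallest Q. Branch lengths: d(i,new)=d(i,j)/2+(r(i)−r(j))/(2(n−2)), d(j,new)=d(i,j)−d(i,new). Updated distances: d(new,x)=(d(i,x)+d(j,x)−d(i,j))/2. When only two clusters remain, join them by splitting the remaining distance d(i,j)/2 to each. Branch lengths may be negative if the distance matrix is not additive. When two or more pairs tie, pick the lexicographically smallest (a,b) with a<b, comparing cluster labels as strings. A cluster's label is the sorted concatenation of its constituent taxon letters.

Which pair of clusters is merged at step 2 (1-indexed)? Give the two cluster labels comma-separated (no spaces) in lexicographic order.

GL,X

1. join G+L (d=8, Q=-283) ⇒ GL; edges |G|=59/10, |L|=21/10
  updated: d(B,GL)=73/2, d(GL,J)=23, d(GL,M)=41/2, d(GL,Q)=63/2, d(GL,X)=22
2. join GL+X (d=22, Q=-349/2) ⇒ GLX; edges |GL|=185/16, |X|=167/16
  updated: d(B,GLX)=99/4, d(GLX,J)=22, d(GLX,M)=9/4, d(GLX,Q)=65/4
3. join B+J (d=13, Q=-375/4) ⇒ BJ; edges |B|=295/24, |J|=17/24
  updated: d(BJ,GLX)=135/8, d(BJ,M)=1/2, d(BJ,Q)=33/2
4. join BJ+M (d=1/2, Q=-357/8) ⇒ BJM; edges |BJ|=185/32, |M|=-169/32
  updated: d(BJM,GLX)=149/16, d(BJM,Q)=25/2
5. join BJM+GLX (d=149/16, Q=-609/16) ⇒ BGJLMX; edges |BJM|=89/32, |GLX|=209/32
  updated: d(BGJLMX,Q)=311/32
6. join BGJLMX+Q (d=311/32) ⇒ BGJLMQX; edges |BGJLMX|=311/64, |Q|=311/64
final tree: ((((B:295/24,J:17/24):185/32,M:-169/32):89/32,((G:59/10,L:21/10):185/16,X:167/16):209/32):311/64,Q:311/64)
total length: 2001/32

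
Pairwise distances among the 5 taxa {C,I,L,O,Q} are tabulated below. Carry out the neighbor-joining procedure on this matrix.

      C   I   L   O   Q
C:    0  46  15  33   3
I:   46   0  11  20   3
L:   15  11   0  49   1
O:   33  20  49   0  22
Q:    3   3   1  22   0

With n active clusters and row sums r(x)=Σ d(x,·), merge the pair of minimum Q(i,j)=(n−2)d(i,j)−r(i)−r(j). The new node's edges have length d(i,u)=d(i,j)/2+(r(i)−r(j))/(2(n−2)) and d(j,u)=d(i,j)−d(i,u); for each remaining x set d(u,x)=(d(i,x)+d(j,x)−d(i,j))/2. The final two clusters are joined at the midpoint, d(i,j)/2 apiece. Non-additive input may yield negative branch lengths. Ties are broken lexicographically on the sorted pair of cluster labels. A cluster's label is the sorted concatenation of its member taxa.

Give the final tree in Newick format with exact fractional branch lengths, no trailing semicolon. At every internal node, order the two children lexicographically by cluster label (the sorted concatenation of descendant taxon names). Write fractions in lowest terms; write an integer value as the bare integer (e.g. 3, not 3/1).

iteration 1: select I,O (d=20, Q=-144); attach at lengths (8/3, 52/3); label the merged cluster IO
  updated: d(C,IO)=59/2, d(IO,L)=20, d(IO,Q)=5/2
iteration 2: select C,L (d=15, Q=-107/2); attach at lengths (83/8, 37/8); label the merged cluster CL
  updated: d(CL,IO)=69/4, d(CL,Q)=-11/2
iteration 3: select CL,IO (d=69/4, Q=-57/4); attach at lengths (37/8, 101/8); label the merged cluster CILO
  updated: d(CILO,Q)=-81/8
iteration 4: select CILO,Q (d=-81/8); attach at lengths (-81/16, -81/16); label the merged cluster CILOQ
final tree: (((C:83/8,L:37/8):37/8,(I:8/3,O:52/3):101/8):-81/16,Q:-81/16)
total length: 337/8

(((C:83/8,L:37/8):37/8,(I:8/3,O:52/3):101/8):-81/16,Q:-81/16)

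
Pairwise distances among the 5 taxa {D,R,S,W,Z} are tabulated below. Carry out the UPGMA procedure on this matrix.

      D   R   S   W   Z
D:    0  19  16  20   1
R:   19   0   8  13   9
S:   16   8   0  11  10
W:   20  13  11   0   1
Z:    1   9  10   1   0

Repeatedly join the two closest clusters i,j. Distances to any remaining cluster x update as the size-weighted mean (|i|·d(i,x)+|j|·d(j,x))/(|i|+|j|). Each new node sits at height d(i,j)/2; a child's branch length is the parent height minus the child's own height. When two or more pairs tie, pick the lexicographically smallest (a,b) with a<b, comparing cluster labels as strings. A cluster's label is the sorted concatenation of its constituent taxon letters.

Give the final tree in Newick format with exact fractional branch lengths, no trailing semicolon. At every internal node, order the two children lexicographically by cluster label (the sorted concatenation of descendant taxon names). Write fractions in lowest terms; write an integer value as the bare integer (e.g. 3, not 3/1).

(((D:1/2,Z:1/2):19/4,W:21/4):5/4,(R:4,S:4):5/2)

step 1: merge (D,Z) at d=1; branch lengths D→1/2, Z→1/2; new cluster DZ
  updated: d(DZ,R)=14, d(DZ,S)=13, d(DZ,W)=21/2
step 2: merge (R,S) at d=8; branch lengths R→4, S→4; new cluster RS
  updated: d(DZ,RS)=27/2, d(RS,W)=12
step 3: merge (DZ,W) at d=21/2; branch lengths DZ→19/4, W→21/4; new cluster DWZ
  updated: d(DWZ,RS)=13
step 4: merge (DWZ,RS) at d=13; branch lengths DWZ→5/4, RS→5/2; new cluster DRSWZ
final tree: (((D:1/2,Z:1/2):19/4,W:21/4):5/4,(R:4,S:4):5/2)
total length: 91/4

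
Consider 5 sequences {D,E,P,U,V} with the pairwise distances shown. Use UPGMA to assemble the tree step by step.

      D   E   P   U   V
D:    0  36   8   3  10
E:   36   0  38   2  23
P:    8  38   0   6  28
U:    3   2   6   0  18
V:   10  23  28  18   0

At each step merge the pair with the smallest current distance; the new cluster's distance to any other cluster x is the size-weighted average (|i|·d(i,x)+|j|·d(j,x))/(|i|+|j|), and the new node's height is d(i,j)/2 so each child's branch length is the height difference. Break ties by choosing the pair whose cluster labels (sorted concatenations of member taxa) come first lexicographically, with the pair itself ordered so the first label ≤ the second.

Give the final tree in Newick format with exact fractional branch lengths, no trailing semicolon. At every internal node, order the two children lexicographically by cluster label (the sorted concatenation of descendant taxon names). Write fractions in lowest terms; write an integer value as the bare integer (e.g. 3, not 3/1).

(((D:4,P:4):11/2,V:19/2):5/6,(E:1,U:1):28/3)

step 1: merge (E,U) at d=2; branch lengths E→1, U→1; new cluster EU
  updated: d(D,EU)=39/2, d(EU,P)=22, d(EU,V)=41/2
step 2: merge (D,P) at d=8; branch lengths D→4, P→4; new cluster DP
  updated: d(DP,EU)=83/4, d(DP,V)=19
step 3: merge (DP,V) at d=19; branch lengths DP→11/2, V→19/2; new cluster DPV
  updated: d(DPV,EU)=62/3
step 4: merge (DPV,EU) at d=62/3; branch lengths DPV→5/6, EU→28/3; new cluster DEPUV
final tree: (((D:4,P:4):11/2,V:19/2):5/6,(E:1,U:1):28/3)
total length: 211/6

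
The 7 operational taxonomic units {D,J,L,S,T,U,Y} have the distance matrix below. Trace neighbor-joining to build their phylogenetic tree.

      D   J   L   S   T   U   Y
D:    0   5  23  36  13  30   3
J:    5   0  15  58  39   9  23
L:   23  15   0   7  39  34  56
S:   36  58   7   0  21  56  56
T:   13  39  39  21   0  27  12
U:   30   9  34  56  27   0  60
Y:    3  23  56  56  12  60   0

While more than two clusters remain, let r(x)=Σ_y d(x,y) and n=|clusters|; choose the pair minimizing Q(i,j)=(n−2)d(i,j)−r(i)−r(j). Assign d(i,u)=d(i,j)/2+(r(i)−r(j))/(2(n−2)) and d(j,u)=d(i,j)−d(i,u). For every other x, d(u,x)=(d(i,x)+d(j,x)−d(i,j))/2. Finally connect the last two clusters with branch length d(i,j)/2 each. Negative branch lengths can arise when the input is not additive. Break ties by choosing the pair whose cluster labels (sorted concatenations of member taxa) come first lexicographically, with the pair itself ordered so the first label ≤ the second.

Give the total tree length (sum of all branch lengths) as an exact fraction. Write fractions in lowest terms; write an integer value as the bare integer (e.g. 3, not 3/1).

1119/16

1. join L+S (d=7, Q=-373) ⇒ LS; edges |L|=-5/2, |S|=19/2
  updated: d(D,LS)=26, d(J,LS)=33, d(LS,T)=53/2, d(LS,U)=83/2, d(LS,Y)=105/2
2. join J+U (d=9, Q=-481/2) ⇒ JU; edges |J|=-45/16, |U|=189/16
  updated: d(D,JU)=13, d(JU,LS)=131/4, d(JU,T)=57/2, d(JU,Y)=37
3. join JU+LS (d=131/4, Q=-603/4) ⇒ JLSU; edges |JU|=287/24, |LS|=499/24
  updated: d(D,JLSU)=25/8, d(JLSU,T)=89/8, d(JLSU,Y)=227/8
4. join D+Y (d=3, Q=-113/2) ⇒ DY; edges |D|=-73/16, |Y|=121/16
  updated: d(DY,JLSU)=57/4, d(DY,T)=11
5. join DY+JLSU (d=57/4, Q=-291/8) ⇒ DJLSUY; edges |DY|=113/16, |JLSU|=115/16
  updated: d(DJLSUY,T)=63/16
6. join DJLSUY+T (d=63/16) ⇒ DJLSTUY; edges |DJLSUY|=63/32, |T|=63/32
final tree: (((D:-73/16,Y:121/16):113/16,((J:-45/16,U:189/16):287/24,(L:-5/2,S:19/2):499/24):115/16):63/32,T:63/32)
total length: 1119/16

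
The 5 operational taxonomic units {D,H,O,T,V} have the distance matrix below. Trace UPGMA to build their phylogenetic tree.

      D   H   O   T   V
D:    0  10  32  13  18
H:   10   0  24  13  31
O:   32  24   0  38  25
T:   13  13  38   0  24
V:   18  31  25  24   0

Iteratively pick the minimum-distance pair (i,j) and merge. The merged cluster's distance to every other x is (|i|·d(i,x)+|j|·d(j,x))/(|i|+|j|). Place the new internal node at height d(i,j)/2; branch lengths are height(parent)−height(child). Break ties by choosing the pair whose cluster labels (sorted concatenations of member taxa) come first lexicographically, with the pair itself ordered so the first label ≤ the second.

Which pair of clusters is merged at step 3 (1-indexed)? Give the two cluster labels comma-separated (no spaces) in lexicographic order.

DHT,V

1. join D+H (d=10) ⇒ DH; edges |D|=5, |H|=5
  updated: d(DH,O)=28, d(DH,T)=13, d(DH,V)=49/2
2. join DH+T (d=13) ⇒ DHT; edges |DH|=3/2, |T|=13/2
  updated: d(DHT,O)=94/3, d(DHT,V)=73/3
3. join DHT+V (d=73/3) ⇒ DHTV; edges |DHT|=17/3, |V|=73/6
  updated: d(DHTV,O)=119/4
4. join DHTV+O (d=119/4) ⇒ DHOTV; edges |DHTV|=65/24, |O|=119/8
final tree: ((((D:5,H:5):3/2,T:13/2):17/3,V:73/6):65/24,O:119/8)
total length: 641/12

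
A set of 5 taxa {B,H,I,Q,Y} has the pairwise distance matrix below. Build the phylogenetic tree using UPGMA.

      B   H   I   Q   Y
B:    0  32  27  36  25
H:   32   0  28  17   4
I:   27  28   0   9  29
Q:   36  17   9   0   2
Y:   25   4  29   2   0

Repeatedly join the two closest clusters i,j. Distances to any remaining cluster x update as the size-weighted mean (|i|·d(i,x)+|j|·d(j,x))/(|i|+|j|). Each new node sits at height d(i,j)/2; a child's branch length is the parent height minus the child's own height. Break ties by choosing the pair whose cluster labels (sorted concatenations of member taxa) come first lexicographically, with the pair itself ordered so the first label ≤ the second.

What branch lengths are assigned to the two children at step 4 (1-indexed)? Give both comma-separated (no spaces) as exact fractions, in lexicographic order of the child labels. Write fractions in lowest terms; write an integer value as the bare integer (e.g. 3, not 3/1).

1. join Q+Y (d=2) ⇒ QY; edges |Q|=1, |Y|=1
  updated: d(B,QY)=61/2, d(H,QY)=21/2, d(I,QY)=19
2. join H+QY (d=21/2) ⇒ HQY; edges |H|=21/4, |QY|=17/4
  updated: d(B,HQY)=31, d(HQY,I)=22
3. join HQY+I (d=22) ⇒ HIQY; edges |HQY|=23/4, |I|=11
  updated: d(B,HIQY)=30
4. join B+HIQY (d=30) ⇒ BHIQY; edges |B|=15, |HIQY|=4
final tree: (B:15,((H:21/4,(Q:1,Y:1):17/4):23/4,I:11):4)
total length: 189/4

15,4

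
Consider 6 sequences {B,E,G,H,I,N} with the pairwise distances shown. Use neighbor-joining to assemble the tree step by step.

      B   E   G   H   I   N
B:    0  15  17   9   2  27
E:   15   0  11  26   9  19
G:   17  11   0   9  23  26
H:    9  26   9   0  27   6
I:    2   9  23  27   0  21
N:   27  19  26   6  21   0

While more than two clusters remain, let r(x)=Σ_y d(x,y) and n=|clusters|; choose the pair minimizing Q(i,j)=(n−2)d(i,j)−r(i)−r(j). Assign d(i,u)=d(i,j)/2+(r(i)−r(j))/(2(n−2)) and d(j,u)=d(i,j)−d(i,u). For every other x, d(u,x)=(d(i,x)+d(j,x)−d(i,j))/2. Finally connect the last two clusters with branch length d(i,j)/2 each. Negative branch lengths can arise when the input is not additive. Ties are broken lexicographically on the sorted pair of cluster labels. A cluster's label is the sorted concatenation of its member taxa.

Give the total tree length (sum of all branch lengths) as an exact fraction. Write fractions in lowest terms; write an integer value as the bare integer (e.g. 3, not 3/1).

iteration 1: select H,N (d=6, Q=-152); attach at lengths (1/4, 23/4); label the merged cluster HN
  updated: d(B,HN)=15, d(E,HN)=39/2, d(G,HN)=29/2, d(HN,I)=21
iteration 2: select B,I (d=2, Q=-98); attach at lengths (0, 2); label the merged cluster BI
  updated: d(BI,E)=11, d(BI,G)=19, d(BI,HN)=17
iteration 3: select BI,E (d=11, Q=-133/2); attach at lengths (55/8, 33/8); label the merged cluster BEI
  updated: d(BEI,G)=19/2, d(BEI,HN)=51/4
iteration 4: select BEI,G (d=19/2, Q=-147/4); attach at lengths (31/8, 45/8); label the merged cluster BEGI
  updated: d(BEGI,HN)=71/8
iteration 5: select BEGI,HN (d=71/8); attach at lengths (71/16, 71/16); label the merged cluster BEGHIN
final tree: ((((B:0,I:2):55/8,E:33/8):31/8,G:45/8):71/16,(H:1/4,N:23/4):71/16)
total length: 299/8

299/8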